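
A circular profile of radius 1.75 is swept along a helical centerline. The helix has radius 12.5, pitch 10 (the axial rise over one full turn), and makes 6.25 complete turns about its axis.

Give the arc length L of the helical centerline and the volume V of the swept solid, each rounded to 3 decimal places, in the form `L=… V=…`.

L=494.837 V=4760.887

2πR = 2π·12.5 = 78.539816
per-turn = √(78.539816² + 10²) = √(6168.5028 + 100) = √6268.5028 = 79.173877
L = 6.25 × 79.173877 = 494.836729
V = π·1.75² × L = 9.621128 × 494.836729 = 4760.887265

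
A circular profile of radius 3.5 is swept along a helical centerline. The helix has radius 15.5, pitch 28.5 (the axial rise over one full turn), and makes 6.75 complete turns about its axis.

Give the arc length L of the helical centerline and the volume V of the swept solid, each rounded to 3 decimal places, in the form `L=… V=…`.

L=684.948 V=26359.904

2πR = 2π·15.5 = 97.389372
per-turn = √(97.389372² + 28.5²) = √(9484.6898 + 812.25) = √10296.9398 = 101.473838
L = 6.75 × 101.473838 = 684.948408
V = π·3.5² × L = 38.484510 × 684.948408 = 26359.903844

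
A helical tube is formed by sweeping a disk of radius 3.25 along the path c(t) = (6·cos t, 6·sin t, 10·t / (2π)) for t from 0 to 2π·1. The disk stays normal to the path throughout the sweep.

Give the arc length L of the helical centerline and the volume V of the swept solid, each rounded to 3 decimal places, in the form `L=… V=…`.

2πR = 2π·6 = 37.699112
per-turn = √(37.699112² + 10²) = √(1421.2230 + 100) = √1521.2230 = 39.002859
L = 1 × 39.002859 = 39.002859
V = π·3.25² × L = 33.183072 × 39.002859 = 1294.234704

L=39.003 V=1294.235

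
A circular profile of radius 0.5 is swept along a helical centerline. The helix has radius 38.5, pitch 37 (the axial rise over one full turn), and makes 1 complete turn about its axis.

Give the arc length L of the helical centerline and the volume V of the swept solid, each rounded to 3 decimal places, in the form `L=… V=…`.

L=244.716 V=192.199

2πR = 2π·38.5 = 241.902634
per-turn = √(241.902634² + 37²) = √(58516.8845 + 1369) = √59885.8845 = 244.715926
L = 1 × 244.715926 = 244.715926
V = π·0.5² × L = 0.785398 × 244.715926 = 192.199439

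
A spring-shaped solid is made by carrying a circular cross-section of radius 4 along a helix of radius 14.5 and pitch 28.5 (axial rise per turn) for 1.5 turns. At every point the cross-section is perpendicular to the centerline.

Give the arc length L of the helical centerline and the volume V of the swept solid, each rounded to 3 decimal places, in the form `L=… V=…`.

L=143.190 V=7197.505

2πR = 2π·14.5 = 91.106187
per-turn = √(91.106187² + 28.5²) = √(8300.3373 + 812.25) = √9112.5873 = 95.459873
L = 1.5 × 95.459873 = 143.189809
V = π·4² × L = 50.265482 × 143.189809 = 7197.504837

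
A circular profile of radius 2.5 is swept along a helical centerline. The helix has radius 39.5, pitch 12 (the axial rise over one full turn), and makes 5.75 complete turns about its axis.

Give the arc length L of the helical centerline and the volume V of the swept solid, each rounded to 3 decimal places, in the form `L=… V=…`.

2πR = 2π·39.5 = 248.185820
per-turn = √(248.185820² + 12²) = √(61596.2011 + 144) = √61740.2011 = 248.475755
L = 5.75 × 248.475755 = 1428.735594
V = π·2.5² × L = 19.634954 × 1428.735594 = 28053.157789

L=1428.736 V=28053.158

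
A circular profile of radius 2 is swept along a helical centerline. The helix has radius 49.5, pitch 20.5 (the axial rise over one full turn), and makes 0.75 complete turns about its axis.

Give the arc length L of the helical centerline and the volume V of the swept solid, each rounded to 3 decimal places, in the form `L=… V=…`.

L=233.769 V=2937.633

2πR = 2π·49.5 = 311.017673
per-turn = √(311.017673² + 20.5²) = √(96731.9927 + 420.25) = √97152.2427 = 311.692545
L = 0.75 × 311.692545 = 233.769409
V = π·2² × L = 12.566371 × 233.769409 = 2937.633031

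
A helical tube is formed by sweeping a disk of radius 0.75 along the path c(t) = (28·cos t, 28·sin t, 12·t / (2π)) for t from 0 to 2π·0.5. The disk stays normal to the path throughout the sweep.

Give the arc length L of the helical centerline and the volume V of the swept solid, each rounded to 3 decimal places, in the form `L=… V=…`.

2πR = 2π·28 = 175.929189
per-turn = √(175.929189² + 12²) = √(30951.0794 + 144) = √31095.0794 = 176.337969
L = 0.5 × 176.337969 = 88.168985
V = π·0.75² × L = 1.767146 × 88.168985 = 155.807457

L=88.169 V=155.807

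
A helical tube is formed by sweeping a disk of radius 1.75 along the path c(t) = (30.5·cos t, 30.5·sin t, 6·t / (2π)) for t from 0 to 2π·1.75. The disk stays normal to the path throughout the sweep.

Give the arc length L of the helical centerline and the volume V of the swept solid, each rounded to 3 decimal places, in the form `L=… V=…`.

2πR = 2π·30.5 = 191.637152
per-turn = √(191.637152² + 6²) = √(36724.7980 + 36) = √36760.7980 = 191.731056
L = 1.75 × 191.731056 = 335.529349
V = π·1.75² × L = 9.621128 × 335.529349 = 3228.170644

L=335.529 V=3228.171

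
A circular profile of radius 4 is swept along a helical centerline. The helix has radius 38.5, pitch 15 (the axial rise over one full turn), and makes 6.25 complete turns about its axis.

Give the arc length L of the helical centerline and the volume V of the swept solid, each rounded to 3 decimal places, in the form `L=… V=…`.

L=1514.795 V=76141.918

2πR = 2π·38.5 = 241.902634
per-turn = √(241.902634² + 15²) = √(58516.8845 + 225) = √58741.8845 = 242.367251
L = 6.25 × 242.367251 = 1514.795321
V = π·4² × L = 50.265482 × 1514.795321 = 76141.917610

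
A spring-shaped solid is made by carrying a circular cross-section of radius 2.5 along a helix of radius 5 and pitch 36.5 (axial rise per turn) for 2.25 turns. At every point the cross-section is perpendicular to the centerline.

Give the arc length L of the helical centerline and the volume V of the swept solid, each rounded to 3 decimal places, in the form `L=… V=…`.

L=108.356 V=2127.563

2πR = 2π·5 = 31.415927
per-turn = √(31.415927² + 36.5²) = √(986.9604 + 1332.25) = √2319.2104 = 48.158181
L = 2.25 × 48.158181 = 108.355908
V = π·2.5² × L = 19.634954 × 108.355908 = 2127.563283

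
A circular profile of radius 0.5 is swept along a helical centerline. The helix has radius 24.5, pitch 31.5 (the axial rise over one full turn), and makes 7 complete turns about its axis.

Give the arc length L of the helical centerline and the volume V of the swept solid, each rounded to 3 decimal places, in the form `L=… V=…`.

L=1099.895 V=863.856

2πR = 2π·24.5 = 153.938040
per-turn = √(153.938040² + 31.5²) = √(23696.9202 + 992.25) = √24689.1702 = 157.127878
L = 7 × 157.127878 = 1099.895149
V = π·0.5² × L = 0.785398 × 1099.895149 = 863.855630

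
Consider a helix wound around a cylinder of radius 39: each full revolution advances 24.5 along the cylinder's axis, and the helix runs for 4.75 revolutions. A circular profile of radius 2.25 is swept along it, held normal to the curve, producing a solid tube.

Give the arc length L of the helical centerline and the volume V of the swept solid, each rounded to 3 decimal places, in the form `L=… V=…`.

L=1169.763 V=18604.282

2πR = 2π·39 = 245.044227
per-turn = √(245.044227² + 24.5²) = √(60046.6732 + 600.25) = √60646.9232 = 246.265960
L = 4.75 × 246.265960 = 1169.763311
V = π·2.25² × L = 15.904313 × 1169.763311 = 18604.281613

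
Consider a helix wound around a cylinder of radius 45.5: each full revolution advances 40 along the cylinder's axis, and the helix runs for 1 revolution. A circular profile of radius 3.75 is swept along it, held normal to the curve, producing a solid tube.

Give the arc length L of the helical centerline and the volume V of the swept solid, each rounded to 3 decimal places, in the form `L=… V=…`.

2πR = 2π·45.5 = 285.884931
per-turn = √(285.884931² + 40²) = √(81730.1940 + 1600) = √83330.1940 = 288.669697
L = 1 × 288.669697 = 288.669697
V = π·3.75² × L = 44.178647 × 288.669697 = 12753.036560

L=288.670 V=12753.037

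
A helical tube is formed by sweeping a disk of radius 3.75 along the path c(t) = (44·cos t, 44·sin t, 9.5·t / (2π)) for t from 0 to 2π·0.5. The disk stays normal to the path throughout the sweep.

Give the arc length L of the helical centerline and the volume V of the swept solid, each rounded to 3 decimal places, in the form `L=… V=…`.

2πR = 2π·44 = 276.460154
per-turn = √(276.460154² + 9.5²) = √(76430.2165 + 90.25) = √76520.4665 = 276.623330
L = 0.5 × 276.623330 = 138.311665
V = π·3.75² × L = 44.178647 × 138.311665 = 6110.422173

L=138.312 V=6110.422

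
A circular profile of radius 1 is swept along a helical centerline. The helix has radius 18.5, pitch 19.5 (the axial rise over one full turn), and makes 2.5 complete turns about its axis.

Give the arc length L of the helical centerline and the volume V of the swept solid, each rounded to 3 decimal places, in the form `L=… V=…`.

2πR = 2π·18.5 = 116.238928
per-turn = √(116.238928² + 19.5²) = √(13511.4884 + 380.25) = √13891.7384 = 117.863219
L = 2.5 × 117.863219 = 294.658048
V = π·1² × L = 3.141593 × 294.658048 = 925.695558

L=294.658 V=925.696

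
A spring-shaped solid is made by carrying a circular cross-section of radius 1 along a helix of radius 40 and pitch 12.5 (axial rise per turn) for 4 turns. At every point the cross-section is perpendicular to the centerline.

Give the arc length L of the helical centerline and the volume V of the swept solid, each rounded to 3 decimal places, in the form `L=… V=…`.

2πR = 2π·40 = 251.327412
per-turn = √(251.327412² + 12.5²) = √(63165.4682 + 156.25) = √63321.7182 = 251.638070
L = 4 × 251.638070 = 1006.552279
V = π·1² × L = 3.141593 × 1006.552279 = 3162.177246

L=1006.552 V=3162.177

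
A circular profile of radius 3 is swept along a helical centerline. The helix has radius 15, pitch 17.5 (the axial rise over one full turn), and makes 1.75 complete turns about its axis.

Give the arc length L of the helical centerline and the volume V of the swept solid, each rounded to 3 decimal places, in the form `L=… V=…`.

2πR = 2π·15 = 94.247780
per-turn = √(94.247780² + 17.5²) = √(8882.6440 + 306.25) = √9188.8940 = 95.858719
L = 1.75 × 95.858719 = 167.752758
V = π·3² × L = 28.274334 × 167.752758 = 4743.097484

L=167.753 V=4743.097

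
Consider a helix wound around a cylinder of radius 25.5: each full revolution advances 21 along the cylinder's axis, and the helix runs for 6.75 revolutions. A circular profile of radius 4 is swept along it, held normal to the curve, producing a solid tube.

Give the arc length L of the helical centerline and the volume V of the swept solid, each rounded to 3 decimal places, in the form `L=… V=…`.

2πR = 2π·25.5 = 160.221225
per-turn = √(160.221225² + 21²) = √(25670.8410 + 441) = √26111.8410 = 161.591587
L = 6.75 × 161.591587 = 1090.743213
V = π·4² × L = 50.265482 × 1090.743213 = 54826.733862

L=1090.743 V=54826.734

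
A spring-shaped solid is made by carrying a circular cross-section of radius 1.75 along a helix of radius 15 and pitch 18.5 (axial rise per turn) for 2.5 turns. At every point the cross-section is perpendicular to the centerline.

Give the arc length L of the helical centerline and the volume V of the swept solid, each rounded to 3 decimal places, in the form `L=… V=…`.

L=240.116 V=2310.185

2πR = 2π·15 = 94.247780
per-turn = √(94.247780² + 18.5²) = √(8882.6440 + 342.25) = √9224.8940 = 96.046312
L = 2.5 × 96.046312 = 240.115779
V = π·1.75² × L = 9.621128 × 240.115779 = 2310.184524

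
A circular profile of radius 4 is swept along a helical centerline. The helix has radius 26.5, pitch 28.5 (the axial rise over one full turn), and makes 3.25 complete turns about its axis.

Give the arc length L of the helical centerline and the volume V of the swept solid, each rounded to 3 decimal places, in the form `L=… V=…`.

2πR = 2π·26.5 = 166.504411
per-turn = √(166.504411² + 28.5²) = √(27723.7188 + 812.25) = √28535.9688 = 168.925927
L = 3.25 × 168.925927 = 549.009262
V = π·4² × L = 50.265482 × 549.009262 = 27596.215441

L=549.009 V=27596.215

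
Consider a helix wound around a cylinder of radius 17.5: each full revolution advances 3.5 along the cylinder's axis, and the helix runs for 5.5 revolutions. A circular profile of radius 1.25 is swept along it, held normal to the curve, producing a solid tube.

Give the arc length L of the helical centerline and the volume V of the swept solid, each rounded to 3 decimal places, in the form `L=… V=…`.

L=605.063 V=2970.095

2πR = 2π·17.5 = 109.955743
per-turn = √(109.955743² + 3.5²) = √(12090.2654 + 12.25) = √12102.5154 = 110.011433
L = 5.5 × 110.011433 = 605.062882
V = π·1.25² × L = 4.908739 × 605.062882 = 2970.095474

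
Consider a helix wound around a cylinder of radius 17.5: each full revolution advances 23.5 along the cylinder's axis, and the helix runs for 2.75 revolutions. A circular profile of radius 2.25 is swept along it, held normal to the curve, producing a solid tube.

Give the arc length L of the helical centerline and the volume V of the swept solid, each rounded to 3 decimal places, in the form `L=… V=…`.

2πR = 2π·17.5 = 109.955743
per-turn = √(109.955743² + 23.5²) = √(12090.2654 + 552.25) = √12642.5154 = 112.438941
L = 2.75 × 112.438941 = 309.207087
V = π·2.25² × L = 15.904313 × 309.207087 = 4917.726234

L=309.207 V=4917.726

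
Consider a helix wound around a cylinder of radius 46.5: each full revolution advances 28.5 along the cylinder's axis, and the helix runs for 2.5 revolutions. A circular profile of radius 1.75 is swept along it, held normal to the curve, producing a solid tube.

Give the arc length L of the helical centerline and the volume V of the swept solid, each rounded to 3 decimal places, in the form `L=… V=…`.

L=733.887 V=7060.822

2πR = 2π·46.5 = 292.168117
per-turn = √(292.168117² + 28.5²) = √(85362.2085 + 812.25) = √86174.4585 = 293.554864
L = 2.5 × 293.554864 = 733.887161
V = π·1.75² × L = 9.621128 × 733.887161 = 7060.821950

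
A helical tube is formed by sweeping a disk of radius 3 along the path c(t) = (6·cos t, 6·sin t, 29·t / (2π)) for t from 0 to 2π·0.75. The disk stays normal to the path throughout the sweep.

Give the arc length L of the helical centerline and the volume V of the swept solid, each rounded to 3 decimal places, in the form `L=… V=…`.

L=35.672 V=1008.606

2πR = 2π·6 = 37.699112
per-turn = √(37.699112² + 29²) = √(1421.2230 + 841) = √2262.2230 = 47.562832
L = 0.75 × 47.562832 = 35.672124
V = π·3² × L = 28.274334 × 35.672124 = 1008.605554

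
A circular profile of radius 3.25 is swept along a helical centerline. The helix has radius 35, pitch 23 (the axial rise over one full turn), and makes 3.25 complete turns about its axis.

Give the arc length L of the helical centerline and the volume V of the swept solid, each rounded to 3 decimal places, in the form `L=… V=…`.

2πR = 2π·35 = 219.911486
per-turn = √(219.911486² + 23²) = √(48361.0616 + 529) = √48890.0616 = 221.110971
L = 3.25 × 221.110971 = 718.610656
V = π·3.25² × L = 33.183072 × 718.610656 = 23845.709436

L=718.611 V=23845.709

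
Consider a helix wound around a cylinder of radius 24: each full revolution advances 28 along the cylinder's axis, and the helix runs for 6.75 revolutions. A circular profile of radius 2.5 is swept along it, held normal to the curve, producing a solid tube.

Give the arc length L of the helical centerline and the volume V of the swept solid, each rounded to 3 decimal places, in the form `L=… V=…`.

2πR = 2π·24 = 150.796447
per-turn = √(150.796447² + 28²) = √(22739.5685 + 784) = √23523.5685 = 153.373950
L = 6.75 × 153.373950 = 1035.274163
V = π·2.5² × L = 19.634954 × 1035.274163 = 20327.560647

L=1035.274 V=20327.561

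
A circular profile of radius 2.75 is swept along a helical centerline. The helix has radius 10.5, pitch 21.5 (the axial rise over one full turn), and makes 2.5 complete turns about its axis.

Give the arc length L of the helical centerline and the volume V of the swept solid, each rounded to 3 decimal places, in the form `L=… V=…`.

2πR = 2π·10.5 = 65.973446
per-turn = √(65.973446² + 21.5²) = √(4352.4955 + 462.25) = √4814.7455 = 69.388367
L = 2.5 × 69.388367 = 173.470919
V = π·2.75² × L = 23.758294 × 173.470919 = 4121.373163

L=173.471 V=4121.373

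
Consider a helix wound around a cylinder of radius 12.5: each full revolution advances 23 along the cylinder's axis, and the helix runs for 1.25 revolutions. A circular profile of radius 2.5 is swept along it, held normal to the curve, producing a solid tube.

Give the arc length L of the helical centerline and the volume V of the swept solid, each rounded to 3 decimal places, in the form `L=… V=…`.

2πR = 2π·12.5 = 78.539816
per-turn = √(78.539816² + 23²) = √(6168.5028 + 529) = √6697.5028 = 81.838272
L = 1.25 × 81.838272 = 102.297840
V = π·2.5² × L = 19.634954 × 102.297840 = 2008.613389

L=102.298 V=2008.613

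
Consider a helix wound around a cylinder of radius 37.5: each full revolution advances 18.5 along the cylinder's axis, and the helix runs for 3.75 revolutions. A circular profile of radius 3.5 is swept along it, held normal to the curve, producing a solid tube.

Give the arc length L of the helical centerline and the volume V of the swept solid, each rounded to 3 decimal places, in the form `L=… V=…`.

L=886.292 V=34108.524

2πR = 2π·37.5 = 235.619449
per-turn = √(235.619449² + 18.5²) = √(55516.5248 + 342.25) = √55858.7748 = 236.344610
L = 3.75 × 236.344610 = 886.292288
V = π·3.5² × L = 38.484510 × 886.292288 = 34108.524431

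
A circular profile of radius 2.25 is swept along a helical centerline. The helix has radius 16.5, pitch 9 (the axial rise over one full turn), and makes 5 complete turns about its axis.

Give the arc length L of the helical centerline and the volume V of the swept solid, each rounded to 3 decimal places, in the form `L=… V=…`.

L=520.312 V=8275.211

2πR = 2π·16.5 = 103.672558
per-turn = √(103.672558² + 9²) = √(10747.9992 + 81) = √10828.9992 = 104.062477
L = 5 × 104.062477 = 520.312387
V = π·2.25² × L = 15.904313 × 520.312387 = 8275.210957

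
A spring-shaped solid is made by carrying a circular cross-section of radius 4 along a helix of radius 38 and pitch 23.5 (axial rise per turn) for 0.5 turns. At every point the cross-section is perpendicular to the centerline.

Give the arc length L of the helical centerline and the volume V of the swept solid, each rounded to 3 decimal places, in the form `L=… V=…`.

L=119.957 V=6029.715

2πR = 2π·38 = 238.761042
per-turn = √(238.761042² + 23.5²) = √(57006.8350 + 552.25) = √57559.0850 = 239.914745
L = 0.5 × 239.914745 = 119.957373
V = π·4² × L = 50.265482 × 119.957373 = 6029.715211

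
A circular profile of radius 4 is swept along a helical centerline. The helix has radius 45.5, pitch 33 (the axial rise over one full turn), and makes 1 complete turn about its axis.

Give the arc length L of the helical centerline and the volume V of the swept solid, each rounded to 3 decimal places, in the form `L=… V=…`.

2πR = 2π·45.5 = 285.884931
per-turn = √(285.884931² + 33²) = √(81730.1940 + 1089) = √82819.1940 = 287.783241
L = 1 × 287.783241 = 287.783241
V = π·4² × L = 50.265482 × 287.783241 = 14465.563473

L=287.783 V=14465.563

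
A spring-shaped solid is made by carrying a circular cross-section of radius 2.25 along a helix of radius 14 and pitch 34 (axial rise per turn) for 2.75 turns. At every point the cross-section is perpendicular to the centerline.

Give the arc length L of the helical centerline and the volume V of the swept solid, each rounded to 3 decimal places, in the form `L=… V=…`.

L=259.344 V=4124.683

2πR = 2π·14 = 87.964594
per-turn = √(87.964594² + 34²) = √(7737.7699 + 1156) = √8893.7699 = 94.306786
L = 2.75 × 94.306786 = 259.343661
V = π·2.25² × L = 15.904313 × 259.343661 = 4124.682709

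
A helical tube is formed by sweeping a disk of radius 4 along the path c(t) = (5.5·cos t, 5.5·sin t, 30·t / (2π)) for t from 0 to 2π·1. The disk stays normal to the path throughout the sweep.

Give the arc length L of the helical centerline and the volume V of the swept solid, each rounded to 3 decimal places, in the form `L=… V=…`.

L=45.763 V=2300.283

2πR = 2π·5.5 = 34.557519
per-turn = √(34.557519² + 30²) = √(1194.2221 + 900) = √2094.2221 = 45.762672
L = 1 × 45.762672 = 45.762672
V = π·4² × L = 50.265482 × 45.762672 = 2300.282778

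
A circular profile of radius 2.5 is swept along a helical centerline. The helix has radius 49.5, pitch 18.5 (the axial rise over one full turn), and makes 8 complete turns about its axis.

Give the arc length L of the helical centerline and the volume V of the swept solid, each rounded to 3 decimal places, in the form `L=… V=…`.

2πR = 2π·49.5 = 311.017673
per-turn = √(311.017673² + 18.5²) = √(96731.9927 + 342.25) = √97074.2427 = 311.567397
L = 8 × 311.567397 = 2492.539174
V = π·2.5² × L = 19.634954 × 2492.539174 = 48940.892241

L=2492.539 V=48940.892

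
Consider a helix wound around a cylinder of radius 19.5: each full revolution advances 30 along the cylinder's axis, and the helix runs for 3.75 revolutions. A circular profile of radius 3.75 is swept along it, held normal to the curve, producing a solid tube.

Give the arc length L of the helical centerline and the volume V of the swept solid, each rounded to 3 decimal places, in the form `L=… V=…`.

2πR = 2π·19.5 = 122.522113
per-turn = √(122.522113² + 30²) = √(15011.6683 + 900) = √15911.6683 = 126.141461
L = 3.75 × 126.141461 = 473.030480
V = π·3.75² × L = 44.178647 × 473.030480 = 20897.846468

L=473.030 V=20897.846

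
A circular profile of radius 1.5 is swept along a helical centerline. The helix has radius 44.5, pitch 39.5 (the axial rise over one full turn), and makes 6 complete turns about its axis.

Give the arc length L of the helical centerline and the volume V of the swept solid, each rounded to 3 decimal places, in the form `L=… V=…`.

2πR = 2π·44.5 = 279.601746
per-turn = √(279.601746² + 39.5²) = √(78177.1365 + 1560.25) = √79737.3865 = 282.378091
L = 6 × 282.378091 = 1694.268548
V = π·1.5² × L = 7.068583 × 1694.268548 = 11976.078653

L=1694.269 V=11976.079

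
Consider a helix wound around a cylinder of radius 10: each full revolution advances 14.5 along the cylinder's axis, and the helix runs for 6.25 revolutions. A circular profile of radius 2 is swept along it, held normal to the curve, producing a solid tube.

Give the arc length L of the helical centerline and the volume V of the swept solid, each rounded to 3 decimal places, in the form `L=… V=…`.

2πR = 2π·10 = 62.831853
per-turn = √(62.831853² + 14.5²) = √(3947.8418 + 210.25) = √4158.0918 = 64.483267
L = 6.25 × 64.483267 = 403.020421
V = π·2² × L = 12.566371 × 403.020421 = 5064.503970

L=403.020 V=5064.504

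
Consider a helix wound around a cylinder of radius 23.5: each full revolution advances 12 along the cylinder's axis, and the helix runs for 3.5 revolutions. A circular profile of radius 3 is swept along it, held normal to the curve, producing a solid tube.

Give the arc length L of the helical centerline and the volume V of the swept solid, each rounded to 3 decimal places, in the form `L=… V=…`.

L=518.496 V=14660.125

2πR = 2π·23.5 = 147.654855
per-turn = √(147.654855² + 12²) = √(21801.9561 + 144) = √21945.9561 = 148.141676
L = 3.5 × 148.141676 = 518.495865
V = π·3² × L = 28.274334 × 518.495865 = 14660.125216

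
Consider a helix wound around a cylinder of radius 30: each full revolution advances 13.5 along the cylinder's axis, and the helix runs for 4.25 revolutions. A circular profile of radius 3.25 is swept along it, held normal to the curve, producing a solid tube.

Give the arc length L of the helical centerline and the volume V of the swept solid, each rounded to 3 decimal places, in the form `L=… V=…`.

2πR = 2π·30 = 188.495559
per-turn = √(188.495559² + 13.5²) = √(35530.5758 + 182.25) = √35712.8258 = 188.978374
L = 4.25 × 188.978374 = 803.158090
V = π·3.25² × L = 33.183072 × 803.158090 = 26651.253037

L=803.158 V=26651.253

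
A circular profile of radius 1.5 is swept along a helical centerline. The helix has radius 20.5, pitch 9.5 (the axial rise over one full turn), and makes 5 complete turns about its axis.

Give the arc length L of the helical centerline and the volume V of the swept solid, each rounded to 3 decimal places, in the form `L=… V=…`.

L=645.776 V=4564.720

2πR = 2π·20.5 = 128.805299
per-turn = √(128.805299² + 9.5²) = √(16590.8050 + 90.25) = √16681.0550 = 129.155159
L = 5 × 129.155159 = 645.775793
V = π·1.5² × L = 7.068583 × 645.775793 = 4564.720097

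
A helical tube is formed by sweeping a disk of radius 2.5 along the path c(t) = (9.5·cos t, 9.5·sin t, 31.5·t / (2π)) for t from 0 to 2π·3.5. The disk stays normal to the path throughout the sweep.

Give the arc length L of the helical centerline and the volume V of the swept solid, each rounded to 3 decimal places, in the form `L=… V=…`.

2πR = 2π·9.5 = 59.690260
per-turn = √(59.690260² + 31.5²) = √(3562.9272 + 992.25) = √4555.1772 = 67.492053
L = 3.5 × 67.492053 = 236.222185
V = π·2.5² × L = 19.634954 × 236.222185 = 4638.211751

L=236.222 V=4638.212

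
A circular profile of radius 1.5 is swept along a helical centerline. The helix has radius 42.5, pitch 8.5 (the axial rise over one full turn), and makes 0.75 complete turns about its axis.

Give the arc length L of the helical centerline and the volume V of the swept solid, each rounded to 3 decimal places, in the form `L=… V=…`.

L=200.378 V=1416.388

2πR = 2π·42.5 = 267.035376
per-turn = √(267.035376² + 8.5²) = √(71307.8918 + 72.25) = √71380.1418 = 267.170623
L = 0.75 × 267.170623 = 200.377967
V = π·1.5² × L = 7.068583 × 200.377967 = 1416.388387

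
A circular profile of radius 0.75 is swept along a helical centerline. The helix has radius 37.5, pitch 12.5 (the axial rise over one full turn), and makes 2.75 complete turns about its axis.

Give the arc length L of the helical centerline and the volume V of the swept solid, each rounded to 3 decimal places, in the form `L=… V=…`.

2πR = 2π·37.5 = 235.619449
per-turn = √(235.619449² + 12.5²) = √(55516.5248 + 156.25) = √55672.7748 = 235.950789
L = 2.75 × 235.950789 = 648.864669
V = π·0.75² × L = 1.767146 × 648.864669 = 1146.638519

L=648.865 V=1146.639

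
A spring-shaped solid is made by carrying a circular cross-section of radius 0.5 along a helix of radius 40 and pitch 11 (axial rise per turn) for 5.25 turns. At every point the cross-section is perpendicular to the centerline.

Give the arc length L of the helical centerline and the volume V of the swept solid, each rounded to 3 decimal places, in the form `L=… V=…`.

2πR = 2π·40 = 251.327412
per-turn = √(251.327412² + 11²) = √(63165.4682 + 121) = √63286.4682 = 251.568019
L = 5.25 × 251.568019 = 1320.732100
V = π·0.5² × L = 0.785398 × 1320.732100 = 1037.300565

L=1320.732 V=1037.301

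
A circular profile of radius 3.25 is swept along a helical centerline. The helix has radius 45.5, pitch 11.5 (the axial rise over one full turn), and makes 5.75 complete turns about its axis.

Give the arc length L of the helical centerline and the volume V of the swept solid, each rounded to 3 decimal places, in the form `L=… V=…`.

2πR = 2π·45.5 = 285.884931
per-turn = √(285.884931² + 11.5²) = √(81730.1940 + 132.25) = √81862.4440 = 286.116137
L = 5.75 × 286.116137 = 1645.167790
V = π·3.25² × L = 33.183072 × 1645.167790 = 54591.721881

L=1645.168 V=54591.722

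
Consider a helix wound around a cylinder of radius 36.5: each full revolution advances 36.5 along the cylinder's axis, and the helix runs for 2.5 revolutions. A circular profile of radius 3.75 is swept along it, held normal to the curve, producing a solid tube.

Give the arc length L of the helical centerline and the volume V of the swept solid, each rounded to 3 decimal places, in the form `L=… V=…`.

L=580.557 V=25648.209

2πR = 2π·36.5 = 229.336264
per-turn = √(229.336264² + 36.5²) = √(52595.1219 + 1332.25) = √53927.3719 = 232.222677
L = 2.5 × 232.222677 = 580.556693
V = π·3.75² × L = 44.178647 × 580.556693 = 25648.209035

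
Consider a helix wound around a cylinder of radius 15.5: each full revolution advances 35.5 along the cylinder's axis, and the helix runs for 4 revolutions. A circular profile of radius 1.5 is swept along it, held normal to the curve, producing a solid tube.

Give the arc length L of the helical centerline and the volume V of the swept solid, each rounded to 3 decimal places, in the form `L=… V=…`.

L=414.631 V=2930.855

2πR = 2π·15.5 = 97.389372
per-turn = √(97.389372² + 35.5²) = √(9484.6898 + 1260.25) = √10744.9398 = 103.657802
L = 4 × 103.657802 = 414.631206
V = π·1.5² × L = 7.068583 × 414.631206 = 2930.855292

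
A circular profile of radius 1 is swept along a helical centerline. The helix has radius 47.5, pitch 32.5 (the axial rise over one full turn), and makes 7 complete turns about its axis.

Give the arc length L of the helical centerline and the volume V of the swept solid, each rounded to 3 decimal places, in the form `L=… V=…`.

2πR = 2π·47.5 = 298.451302
per-turn = √(298.451302² + 32.5²) = √(89073.1797 + 1056.25) = √90129.4297 = 300.215639
L = 7 × 300.215639 = 2101.509471
V = π·1² × L = 3.141593 × 2101.509471 = 6602.086715

L=2101.509 V=6602.087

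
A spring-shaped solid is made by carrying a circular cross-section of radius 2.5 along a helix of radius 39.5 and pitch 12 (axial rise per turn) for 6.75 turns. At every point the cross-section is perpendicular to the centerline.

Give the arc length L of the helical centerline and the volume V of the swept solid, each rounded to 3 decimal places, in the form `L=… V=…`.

L=1677.211 V=32931.968

2πR = 2π·39.5 = 248.185820
per-turn = √(248.185820² + 12²) = √(61596.2011 + 144) = √61740.2011 = 248.475755
L = 6.75 × 248.475755 = 1677.211350
V = π·2.5² × L = 19.634954 × 1677.211350 = 32931.967840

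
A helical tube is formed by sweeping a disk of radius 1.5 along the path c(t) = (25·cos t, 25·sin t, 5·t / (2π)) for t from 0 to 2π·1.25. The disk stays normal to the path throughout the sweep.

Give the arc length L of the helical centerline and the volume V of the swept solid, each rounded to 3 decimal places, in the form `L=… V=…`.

L=196.449 V=1388.616

2πR = 2π·25 = 157.079633
per-turn = √(157.079633² + 5²) = √(24674.0110 + 25) = √24699.0110 = 157.159190
L = 1.25 × 157.159190 = 196.448988
V = π·1.5² × L = 7.068583 × 196.448988 = 1388.616066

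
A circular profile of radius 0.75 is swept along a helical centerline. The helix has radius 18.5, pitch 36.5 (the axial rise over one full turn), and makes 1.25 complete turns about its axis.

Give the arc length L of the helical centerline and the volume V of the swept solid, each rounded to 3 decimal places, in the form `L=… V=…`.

2πR = 2π·18.5 = 116.238928
per-turn = √(116.238928² + 36.5²) = √(13511.4884 + 1332.25) = √14843.7384 = 121.834882
L = 1.25 × 121.834882 = 152.293602
V = π·0.75² × L = 1.767146 × 152.293602 = 269.125010

L=152.294 V=269.125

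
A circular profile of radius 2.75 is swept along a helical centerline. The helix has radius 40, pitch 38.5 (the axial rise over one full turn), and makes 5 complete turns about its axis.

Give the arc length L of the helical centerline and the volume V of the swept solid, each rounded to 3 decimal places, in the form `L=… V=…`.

L=1271.296 V=30203.819

2πR = 2π·40 = 251.327412
per-turn = √(251.327412² + 38.5²) = √(63165.4682 + 1482.25) = √64647.7182 = 254.259156
L = 5 × 254.259156 = 1271.295778
V = π·2.75² × L = 23.758294 × 1271.295778 = 30203.819408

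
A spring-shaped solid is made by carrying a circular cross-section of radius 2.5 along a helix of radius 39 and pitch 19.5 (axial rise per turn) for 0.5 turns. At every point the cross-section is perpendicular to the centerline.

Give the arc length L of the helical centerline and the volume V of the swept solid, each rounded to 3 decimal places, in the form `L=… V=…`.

2πR = 2π·39 = 245.044227
per-turn = √(245.044227² + 19.5²) = √(60046.6732 + 380.25) = √60426.9232 = 245.818883
L = 0.5 × 245.818883 = 122.909441
V = π·2.5² × L = 19.634954 × 122.909441 = 2413.321239

L=122.909 V=2413.321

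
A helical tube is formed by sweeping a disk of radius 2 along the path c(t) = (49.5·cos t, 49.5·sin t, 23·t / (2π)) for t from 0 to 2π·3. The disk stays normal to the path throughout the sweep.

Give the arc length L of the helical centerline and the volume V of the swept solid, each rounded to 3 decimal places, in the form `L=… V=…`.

L=935.601 V=11757.107

2πR = 2π·49.5 = 311.017673
per-turn = √(311.017673² + 23²) = √(96731.9927 + 529) = √97260.9927 = 311.866947
L = 3 × 311.866947 = 935.600842
V = π·2² × L = 12.566371 × 935.600842 = 11757.106921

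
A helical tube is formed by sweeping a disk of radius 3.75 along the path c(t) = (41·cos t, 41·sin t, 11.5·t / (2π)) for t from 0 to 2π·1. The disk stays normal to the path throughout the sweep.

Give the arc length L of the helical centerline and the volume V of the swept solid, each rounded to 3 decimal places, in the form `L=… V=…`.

2πR = 2π·41 = 257.610598
per-turn = √(257.610598² + 11.5²) = √(66363.2200 + 132.25) = √66495.4700 = 257.867156
L = 1 × 257.867156 = 257.867156
V = π·3.75² × L = 44.178647 × 257.867156 = 11392.221965

L=257.867 V=11392.222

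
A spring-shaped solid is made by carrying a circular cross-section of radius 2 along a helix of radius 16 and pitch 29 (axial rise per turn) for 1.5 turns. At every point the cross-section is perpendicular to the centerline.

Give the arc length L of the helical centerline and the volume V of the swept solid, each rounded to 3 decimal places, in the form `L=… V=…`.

L=156.945 V=1972.232

2πR = 2π·16 = 100.530965
per-turn = √(100.530965² + 29²) = √(10106.4749 + 841) = √10947.4749 = 104.630182
L = 1.5 × 104.630182 = 156.945272
V = π·2² × L = 12.566371 × 156.945272 = 1972.232460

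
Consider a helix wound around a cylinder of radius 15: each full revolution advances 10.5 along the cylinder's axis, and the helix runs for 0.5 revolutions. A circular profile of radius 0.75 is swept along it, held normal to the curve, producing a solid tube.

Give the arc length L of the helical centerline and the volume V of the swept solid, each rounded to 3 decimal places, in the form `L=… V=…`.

2πR = 2π·15 = 94.247780
per-turn = √(94.247780² + 10.5²) = √(8882.6440 + 110.25) = √8992.8940 = 94.830870
L = 0.5 × 94.830870 = 47.415435
V = π·0.75² × L = 1.767146 × 47.415435 = 83.789990

L=47.415 V=83.790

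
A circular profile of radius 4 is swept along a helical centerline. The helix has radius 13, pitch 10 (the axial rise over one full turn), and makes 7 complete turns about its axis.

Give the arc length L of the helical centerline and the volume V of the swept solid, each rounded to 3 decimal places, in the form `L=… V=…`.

L=576.039 V=28954.872

2πR = 2π·13 = 81.681409
per-turn = √(81.681409² + 10²) = √(6671.8526 + 100) = √6771.8526 = 82.291267
L = 7 × 82.291267 = 576.038867
V = π·4² × L = 50.265482 × 576.038867 = 28954.871559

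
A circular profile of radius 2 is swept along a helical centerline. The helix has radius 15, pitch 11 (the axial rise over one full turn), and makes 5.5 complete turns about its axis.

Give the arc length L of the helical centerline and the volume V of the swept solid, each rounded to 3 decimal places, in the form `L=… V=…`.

L=521.881 V=6558.156

2πR = 2π·15 = 94.247780
per-turn = √(94.247780² + 11²) = √(8882.6440 + 121) = √9003.6440 = 94.887533
L = 5.5 × 94.887533 = 521.881433
V = π·2² × L = 12.566371 × 521.881433 = 6558.155500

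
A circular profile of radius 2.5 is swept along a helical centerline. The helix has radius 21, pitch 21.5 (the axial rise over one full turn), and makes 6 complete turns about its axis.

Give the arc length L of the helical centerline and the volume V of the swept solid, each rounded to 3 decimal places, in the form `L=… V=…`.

L=802.122 V=15749.637

2πR = 2π·21 = 131.946891
per-turn = √(131.946891² + 21.5²) = √(17409.9822 + 462.25) = √17872.2322 = 133.687068
L = 6 × 133.687068 = 802.122408
V = π·2.5² × L = 19.634954 × 802.122408 = 15749.636657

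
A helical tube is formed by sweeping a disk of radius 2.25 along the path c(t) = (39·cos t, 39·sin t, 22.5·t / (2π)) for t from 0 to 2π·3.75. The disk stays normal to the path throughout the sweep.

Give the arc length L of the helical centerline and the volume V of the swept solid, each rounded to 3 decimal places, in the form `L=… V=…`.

L=922.781 V=14676.204

2πR = 2π·39 = 245.044227
per-turn = √(245.044227² + 22.5²) = √(60046.6732 + 506.25) = √60552.9232 = 246.075036
L = 3.75 × 246.075036 = 922.781384
V = π·2.25² × L = 15.904313 × 922.781384 = 14676.203781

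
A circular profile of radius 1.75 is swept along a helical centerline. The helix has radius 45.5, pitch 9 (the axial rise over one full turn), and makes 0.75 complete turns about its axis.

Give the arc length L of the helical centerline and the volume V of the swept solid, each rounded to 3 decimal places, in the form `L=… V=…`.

2πR = 2π·45.5 = 285.884931
per-turn = √(285.884931² + 9²) = √(81730.1940 + 81) = √81811.1940 = 286.026562
L = 0.75 × 286.026562 = 214.519921
V = π·1.75² × L = 9.621128 × 214.519921 = 2063.923515

L=214.520 V=2063.924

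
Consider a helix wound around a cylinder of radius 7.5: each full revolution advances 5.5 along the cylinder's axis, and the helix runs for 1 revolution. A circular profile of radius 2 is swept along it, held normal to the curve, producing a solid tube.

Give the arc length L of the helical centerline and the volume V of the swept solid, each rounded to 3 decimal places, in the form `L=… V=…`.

2πR = 2π·7.5 = 47.123890
per-turn = √(47.123890² + 5.5²) = √(2220.6610 + 30.25) = √2250.9110 = 47.443767
L = 1 × 47.443767 = 47.443767
V = π·2² × L = 12.566371 × 47.443767 = 596.195955

L=47.444 V=596.196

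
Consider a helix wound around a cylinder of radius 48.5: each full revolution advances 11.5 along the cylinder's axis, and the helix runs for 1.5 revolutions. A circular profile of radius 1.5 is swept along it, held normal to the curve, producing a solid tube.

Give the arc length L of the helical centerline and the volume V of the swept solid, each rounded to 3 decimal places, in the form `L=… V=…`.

2πR = 2π·48.5 = 304.734487
per-turn = √(304.734487² + 11.5²) = √(92863.1078 + 132.25) = √92995.3578 = 304.951402
L = 1.5 × 304.951402 = 457.427104
V = π·1.5² × L = 7.068583 × 457.427104 = 3233.361663

L=457.427 V=3233.362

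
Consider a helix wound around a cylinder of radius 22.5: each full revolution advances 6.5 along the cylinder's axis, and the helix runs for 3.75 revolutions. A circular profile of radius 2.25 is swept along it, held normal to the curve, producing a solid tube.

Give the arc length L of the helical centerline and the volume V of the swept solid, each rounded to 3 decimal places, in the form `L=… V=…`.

L=530.704 V=8440.480

2πR = 2π·22.5 = 141.371669
per-turn = √(141.371669² + 6.5²) = √(19985.9489 + 42.25) = √20028.1989 = 141.521019
L = 3.75 × 141.521019 = 530.703822
V = π·2.25² × L = 15.904313 × 530.703822 = 8440.479602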